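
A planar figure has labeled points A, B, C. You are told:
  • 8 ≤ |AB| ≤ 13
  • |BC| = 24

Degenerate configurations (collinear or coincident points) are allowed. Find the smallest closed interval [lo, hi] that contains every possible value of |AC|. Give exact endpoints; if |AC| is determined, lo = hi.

|AC| ∈ [11, 37]  (≈ [11.0000, 37.0000])

|AB| ∈ [8, 13]
|BC| ∈ {24}
|AC| ∈ [11, 37]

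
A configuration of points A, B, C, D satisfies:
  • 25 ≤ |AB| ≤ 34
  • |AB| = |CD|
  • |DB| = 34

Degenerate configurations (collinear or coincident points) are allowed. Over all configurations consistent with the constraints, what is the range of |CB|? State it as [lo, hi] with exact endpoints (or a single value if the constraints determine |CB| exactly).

|CB| ∈ [0, 68]  (≈ [0.0000, 68.0000])

|AB| ∈ [25, 34]
|BD| ∈ {34}
|CD| ∈ [25, 34]
|AD| ∈ [0, 68]
|BC| ∈ [0, 68]
|AC| ∈ [0, 102]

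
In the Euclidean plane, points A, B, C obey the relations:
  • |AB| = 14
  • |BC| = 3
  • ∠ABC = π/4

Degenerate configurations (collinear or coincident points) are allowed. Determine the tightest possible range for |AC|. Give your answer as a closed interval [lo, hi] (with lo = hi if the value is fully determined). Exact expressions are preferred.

|AC| = √(205 - 42·√(2))  (≈ 12.0666)

|AB| ∈ {14}
|BC| ∈ {3}
|AC| ∈ {√(205 - 42·√(2))}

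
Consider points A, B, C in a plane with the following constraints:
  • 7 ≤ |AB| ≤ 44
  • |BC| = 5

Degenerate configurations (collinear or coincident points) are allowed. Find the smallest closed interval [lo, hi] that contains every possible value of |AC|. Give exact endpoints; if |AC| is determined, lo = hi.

|AC| ∈ [2, 49]  (≈ [2.0000, 49.0000])

|AB| ∈ [7, 44]
|BC| ∈ {5}
|AC| ∈ [2, 49]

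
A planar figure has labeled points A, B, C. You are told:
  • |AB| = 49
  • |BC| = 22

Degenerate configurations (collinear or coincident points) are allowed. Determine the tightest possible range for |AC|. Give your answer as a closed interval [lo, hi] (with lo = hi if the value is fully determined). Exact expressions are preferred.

|AB| ∈ {49}
|BC| ∈ {22}
|AC| ∈ [27, 71]

|AC| ∈ [27, 71]  (≈ [27.0000, 71.0000])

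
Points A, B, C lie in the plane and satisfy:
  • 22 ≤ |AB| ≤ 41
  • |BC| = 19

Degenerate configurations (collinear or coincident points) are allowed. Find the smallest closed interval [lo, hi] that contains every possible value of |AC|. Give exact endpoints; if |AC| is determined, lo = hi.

|AC| ∈ [3, 60]  (≈ [3.0000, 60.0000])

|AB| ∈ [22, 41]
|BC| ∈ {19}
|AC| ∈ [3, 60]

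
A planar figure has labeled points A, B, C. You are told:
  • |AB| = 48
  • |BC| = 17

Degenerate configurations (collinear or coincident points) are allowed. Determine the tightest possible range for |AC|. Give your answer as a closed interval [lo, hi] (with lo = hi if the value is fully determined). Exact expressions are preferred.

|AC| ∈ [31, 65]  (≈ [31.0000, 65.0000])

|AB| ∈ {48}
|BC| ∈ {17}
|AC| ∈ [31, 65]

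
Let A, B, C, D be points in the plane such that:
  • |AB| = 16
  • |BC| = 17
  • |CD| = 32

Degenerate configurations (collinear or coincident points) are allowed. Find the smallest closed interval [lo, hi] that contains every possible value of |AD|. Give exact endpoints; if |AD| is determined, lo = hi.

|AB| ∈ {16}
|BC| ∈ {17}
|CD| ∈ {32}
|AC| ∈ [1, 33]
|BD| ∈ [15, 49]
|AD| ∈ [0, 65]

|AD| ∈ [0, 65]  (≈ [0.0000, 65.0000])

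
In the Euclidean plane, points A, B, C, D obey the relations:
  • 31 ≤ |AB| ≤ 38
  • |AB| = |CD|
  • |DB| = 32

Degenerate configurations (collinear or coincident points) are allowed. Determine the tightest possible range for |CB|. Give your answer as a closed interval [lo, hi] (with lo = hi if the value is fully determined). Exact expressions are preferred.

|CB| ∈ [0, 70]  (≈ [0.0000, 70.0000])

|AB| ∈ [31, 38]
|BD| ∈ {32}
|CD| ∈ [31, 38]
|AD| ∈ [0, 70]
|BC| ∈ [0, 70]
|AC| ∈ [0, 108]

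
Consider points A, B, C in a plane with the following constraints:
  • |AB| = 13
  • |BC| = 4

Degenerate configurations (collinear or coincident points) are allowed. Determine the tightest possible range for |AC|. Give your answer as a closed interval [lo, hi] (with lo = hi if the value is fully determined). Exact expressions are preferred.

|AC| ∈ [9, 17]  (≈ [9.0000, 17.0000])

|AB| ∈ {13}
|BC| ∈ {4}
|AC| ∈ [9, 17]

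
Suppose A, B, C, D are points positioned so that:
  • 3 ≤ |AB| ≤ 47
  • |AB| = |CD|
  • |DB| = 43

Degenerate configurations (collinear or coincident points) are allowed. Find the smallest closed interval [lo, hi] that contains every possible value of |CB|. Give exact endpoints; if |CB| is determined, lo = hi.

|AB| ∈ [3, 47]
|BD| ∈ {43}
|CD| ∈ [3, 47]
|AD| ∈ [0, 90]
|BC| ∈ [0, 90]
|AC| ∈ [0, 137]

|CB| ∈ [0, 90]  (≈ [0.0000, 90.0000])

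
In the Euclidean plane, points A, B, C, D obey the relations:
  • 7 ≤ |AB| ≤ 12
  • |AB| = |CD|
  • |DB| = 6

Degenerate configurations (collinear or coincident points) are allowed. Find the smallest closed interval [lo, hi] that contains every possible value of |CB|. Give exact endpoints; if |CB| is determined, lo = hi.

|AB| ∈ [7, 12]
|BD| ∈ {6}
|CD| ∈ [7, 12]
|AD| ∈ [1, 18]
|BC| ∈ [1, 18]
|AC| ∈ [0, 30]

|CB| ∈ [1, 18]  (≈ [1.0000, 18.0000])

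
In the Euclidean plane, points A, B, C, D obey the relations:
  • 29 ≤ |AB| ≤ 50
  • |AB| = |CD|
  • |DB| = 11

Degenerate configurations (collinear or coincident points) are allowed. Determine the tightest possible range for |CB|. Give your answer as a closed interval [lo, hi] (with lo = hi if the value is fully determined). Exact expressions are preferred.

|AB| ∈ [29, 50]
|BD| ∈ {11}
|CD| ∈ [29, 50]
|AD| ∈ [18, 61]
|BC| ∈ [18, 61]
|AC| ∈ [0, 111]

|CB| ∈ [18, 61]  (≈ [18.0000, 61.0000])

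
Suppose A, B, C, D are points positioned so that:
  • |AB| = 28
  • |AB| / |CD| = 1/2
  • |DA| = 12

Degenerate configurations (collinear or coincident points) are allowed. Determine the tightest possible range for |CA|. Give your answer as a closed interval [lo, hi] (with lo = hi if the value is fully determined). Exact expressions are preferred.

|AB| ∈ {28}
|AD| ∈ {12}
|CD| ∈ {56}
|BD| ∈ [16, 40]
|AC| ∈ [44, 68]
|BC| ∈ [16, 96]

|CA| ∈ [44, 68]  (≈ [44.0000, 68.0000])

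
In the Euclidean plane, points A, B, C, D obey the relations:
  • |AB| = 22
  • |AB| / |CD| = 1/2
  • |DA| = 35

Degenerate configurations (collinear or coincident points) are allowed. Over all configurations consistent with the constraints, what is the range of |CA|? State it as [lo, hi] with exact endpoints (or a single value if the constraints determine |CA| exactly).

|AB| ∈ {22}
|AD| ∈ {35}
|CD| ∈ {44}
|BD| ∈ [13, 57]
|AC| ∈ [9, 79]
|BC| ∈ [0, 101]

|CA| ∈ [9, 79]  (≈ [9.0000, 79.0000])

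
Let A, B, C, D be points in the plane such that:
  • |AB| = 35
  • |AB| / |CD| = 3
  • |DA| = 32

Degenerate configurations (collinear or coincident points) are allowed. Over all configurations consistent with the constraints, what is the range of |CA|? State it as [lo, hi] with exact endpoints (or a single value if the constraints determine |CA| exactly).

|CA| ∈ [61/3, 131/3]  (≈ [20.3333, 43.6667])

|AB| ∈ {35}
|AD| ∈ {32}
|CD| ∈ {35/3}
|BD| ∈ [3, 67]
|AC| ∈ [61/3, 131/3]
|BC| ∈ [0, 236/3]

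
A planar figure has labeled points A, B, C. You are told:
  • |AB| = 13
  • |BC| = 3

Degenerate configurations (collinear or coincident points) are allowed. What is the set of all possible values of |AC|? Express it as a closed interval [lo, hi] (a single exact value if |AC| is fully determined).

|AB| ∈ {13}
|BC| ∈ {3}
|AC| ∈ [10, 16]

|AC| ∈ [10, 16]  (≈ [10.0000, 16.0000])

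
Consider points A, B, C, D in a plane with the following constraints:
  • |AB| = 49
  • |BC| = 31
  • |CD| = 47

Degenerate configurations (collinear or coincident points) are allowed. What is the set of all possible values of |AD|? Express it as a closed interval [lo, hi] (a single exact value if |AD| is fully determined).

|AD| ∈ [0, 127]  (≈ [0.0000, 127.0000])

|AB| ∈ {49}
|BC| ∈ {31}
|CD| ∈ {47}
|AC| ∈ [18, 80]
|BD| ∈ [16, 78]
|AD| ∈ [0, 127]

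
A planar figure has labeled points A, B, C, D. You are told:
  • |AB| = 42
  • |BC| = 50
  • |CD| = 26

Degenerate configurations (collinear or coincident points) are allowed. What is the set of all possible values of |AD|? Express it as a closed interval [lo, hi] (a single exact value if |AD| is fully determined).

|AD| ∈ [0, 118]  (≈ [0.0000, 118.0000])

|AB| ∈ {42}
|BC| ∈ {50}
|CD| ∈ {26}
|AC| ∈ [8, 92]
|BD| ∈ [24, 76]
|AD| ∈ [0, 118]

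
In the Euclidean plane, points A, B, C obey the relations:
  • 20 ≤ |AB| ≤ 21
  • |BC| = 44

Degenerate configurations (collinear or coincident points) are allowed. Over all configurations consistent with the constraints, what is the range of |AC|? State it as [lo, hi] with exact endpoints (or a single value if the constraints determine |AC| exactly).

|AC| ∈ [23, 65]  (≈ [23.0000, 65.0000])

|AB| ∈ [20, 21]
|BC| ∈ {44}
|AC| ∈ [23, 65]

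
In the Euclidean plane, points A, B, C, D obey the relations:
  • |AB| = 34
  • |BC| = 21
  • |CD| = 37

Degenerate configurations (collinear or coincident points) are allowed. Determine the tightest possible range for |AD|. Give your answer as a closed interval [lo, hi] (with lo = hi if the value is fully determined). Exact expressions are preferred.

|AB| ∈ {34}
|BC| ∈ {21}
|CD| ∈ {37}
|AC| ∈ [13, 55]
|BD| ∈ [16, 58]
|AD| ∈ [0, 92]

|AD| ∈ [0, 92]  (≈ [0.0000, 92.0000])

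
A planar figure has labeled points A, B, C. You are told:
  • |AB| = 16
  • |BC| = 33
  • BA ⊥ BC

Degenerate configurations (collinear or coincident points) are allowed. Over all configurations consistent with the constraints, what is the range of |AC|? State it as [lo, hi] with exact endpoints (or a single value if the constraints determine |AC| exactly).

|AB| ∈ {16}
|BC| ∈ {33}
|AC| ∈ {√(1345)}

|AC| = √(1345)  (≈ 36.6742)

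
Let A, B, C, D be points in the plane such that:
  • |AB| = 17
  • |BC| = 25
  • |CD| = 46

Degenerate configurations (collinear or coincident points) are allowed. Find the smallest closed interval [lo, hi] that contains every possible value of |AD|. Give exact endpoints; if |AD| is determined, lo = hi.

|AD| ∈ [4, 88]  (≈ [4.0000, 88.0000])

|AB| ∈ {17}
|BC| ∈ {25}
|CD| ∈ {46}
|AC| ∈ [8, 42]
|BD| ∈ [21, 71]
|AD| ∈ [4, 88]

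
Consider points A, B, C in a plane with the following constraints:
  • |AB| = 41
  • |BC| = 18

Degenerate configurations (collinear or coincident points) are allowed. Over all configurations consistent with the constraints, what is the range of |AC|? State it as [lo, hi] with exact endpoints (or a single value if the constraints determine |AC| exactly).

|AC| ∈ [23, 59]  (≈ [23.0000, 59.0000])

|AB| ∈ {41}
|BC| ∈ {18}
|AC| ∈ [23, 59]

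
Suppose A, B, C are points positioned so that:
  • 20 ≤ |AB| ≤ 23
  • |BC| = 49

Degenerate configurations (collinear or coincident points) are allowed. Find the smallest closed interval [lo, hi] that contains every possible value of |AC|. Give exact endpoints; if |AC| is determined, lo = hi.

|AB| ∈ [20, 23]
|BC| ∈ {49}
|AC| ∈ [26, 72]

|AC| ∈ [26, 72]  (≈ [26.0000, 72.0000])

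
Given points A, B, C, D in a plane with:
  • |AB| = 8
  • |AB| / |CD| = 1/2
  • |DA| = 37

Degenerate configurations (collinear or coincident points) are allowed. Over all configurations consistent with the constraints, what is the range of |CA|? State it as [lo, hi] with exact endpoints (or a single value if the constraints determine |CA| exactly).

|CA| ∈ [21, 53]  (≈ [21.0000, 53.0000])

|AB| ∈ {8}
|AD| ∈ {37}
|CD| ∈ {16}
|BD| ∈ [29, 45]
|AC| ∈ [21, 53]
|BC| ∈ [13, 61]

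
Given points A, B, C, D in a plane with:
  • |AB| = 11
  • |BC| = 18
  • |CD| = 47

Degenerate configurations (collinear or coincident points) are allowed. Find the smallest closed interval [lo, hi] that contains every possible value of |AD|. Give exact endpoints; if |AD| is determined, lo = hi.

|AD| ∈ [18, 76]  (≈ [18.0000, 76.0000])

|AB| ∈ {11}
|BC| ∈ {18}
|CD| ∈ {47}
|AC| ∈ [7, 29]
|BD| ∈ [29, 65]
|AD| ∈ [18, 76]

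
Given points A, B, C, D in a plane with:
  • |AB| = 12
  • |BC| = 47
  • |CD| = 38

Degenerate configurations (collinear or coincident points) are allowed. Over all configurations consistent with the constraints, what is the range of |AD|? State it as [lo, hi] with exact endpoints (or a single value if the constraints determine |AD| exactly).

|AB| ∈ {12}
|BC| ∈ {47}
|CD| ∈ {38}
|AC| ∈ [35, 59]
|BD| ∈ [9, 85]
|AD| ∈ [0, 97]

|AD| ∈ [0, 97]  (≈ [0.0000, 97.0000])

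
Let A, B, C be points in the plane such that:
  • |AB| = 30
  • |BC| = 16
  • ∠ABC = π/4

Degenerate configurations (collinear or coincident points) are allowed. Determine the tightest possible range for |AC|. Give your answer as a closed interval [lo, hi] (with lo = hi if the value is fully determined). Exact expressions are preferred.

|AB| ∈ {30}
|BC| ∈ {16}
|AC| ∈ {2·√(289 - 120·√(2))}

|AC| = 2·√(289 - 120·√(2))  (≈ 21.8444)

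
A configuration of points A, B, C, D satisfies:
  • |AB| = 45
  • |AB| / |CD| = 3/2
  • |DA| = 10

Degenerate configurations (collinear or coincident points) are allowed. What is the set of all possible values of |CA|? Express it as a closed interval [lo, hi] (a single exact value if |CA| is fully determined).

|AB| ∈ {45}
|AD| ∈ {10}
|CD| ∈ {30}
|BD| ∈ [35, 55]
|AC| ∈ [20, 40]
|BC| ∈ [5, 85]

|CA| ∈ [20, 40]  (≈ [20.0000, 40.0000])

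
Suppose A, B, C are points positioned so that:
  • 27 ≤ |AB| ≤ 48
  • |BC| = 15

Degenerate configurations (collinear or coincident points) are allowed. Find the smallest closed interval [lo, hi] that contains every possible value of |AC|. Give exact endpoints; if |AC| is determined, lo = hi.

|AB| ∈ [27, 48]
|BC| ∈ {15}
|AC| ∈ [12, 63]

|AC| ∈ [12, 63]  (≈ [12.0000, 63.0000])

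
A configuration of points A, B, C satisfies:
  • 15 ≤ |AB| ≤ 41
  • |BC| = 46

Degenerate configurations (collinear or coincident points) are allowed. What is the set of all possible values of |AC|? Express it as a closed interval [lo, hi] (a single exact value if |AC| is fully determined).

|AB| ∈ [15, 41]
|BC| ∈ {46}
|AC| ∈ [5, 87]

|AC| ∈ [5, 87]  (≈ [5.0000, 87.0000])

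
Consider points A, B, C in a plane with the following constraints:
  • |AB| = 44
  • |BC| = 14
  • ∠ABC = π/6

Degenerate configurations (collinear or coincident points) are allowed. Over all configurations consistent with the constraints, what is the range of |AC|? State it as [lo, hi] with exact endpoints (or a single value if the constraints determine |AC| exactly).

|AC| = 2·√(533 - 154·√(3))  (≈ 32.6352)

|AB| ∈ {44}
|BC| ∈ {14}
|AC| ∈ {2·√(533 - 154·√(3))}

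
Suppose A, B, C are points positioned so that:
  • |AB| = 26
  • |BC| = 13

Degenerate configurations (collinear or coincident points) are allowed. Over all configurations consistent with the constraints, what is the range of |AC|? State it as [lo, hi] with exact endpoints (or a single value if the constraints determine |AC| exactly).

|AC| ∈ [13, 39]  (≈ [13.0000, 39.0000])

|AB| ∈ {26}
|BC| ∈ {13}
|AC| ∈ [13, 39]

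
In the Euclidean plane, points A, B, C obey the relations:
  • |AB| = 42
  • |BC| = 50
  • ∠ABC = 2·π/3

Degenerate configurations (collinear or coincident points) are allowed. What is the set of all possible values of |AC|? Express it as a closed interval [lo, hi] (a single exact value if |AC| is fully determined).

|AB| ∈ {42}
|BC| ∈ {50}
|AC| ∈ {2·√(1591)}

|AC| = 2·√(1591)  (≈ 79.7747)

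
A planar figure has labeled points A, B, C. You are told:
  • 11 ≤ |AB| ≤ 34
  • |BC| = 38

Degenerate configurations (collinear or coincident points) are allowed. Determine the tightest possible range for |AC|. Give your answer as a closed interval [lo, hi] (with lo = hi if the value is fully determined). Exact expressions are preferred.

|AC| ∈ [4, 72]  (≈ [4.0000, 72.0000])

|AB| ∈ [11, 34]
|BC| ∈ {38}
|AC| ∈ [4, 72]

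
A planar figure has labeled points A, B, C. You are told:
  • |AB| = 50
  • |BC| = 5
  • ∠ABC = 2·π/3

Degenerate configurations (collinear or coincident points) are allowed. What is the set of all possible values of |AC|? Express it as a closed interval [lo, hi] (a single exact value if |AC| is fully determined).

|AC| = 5·√(111)  (≈ 52.6783)

|AB| ∈ {50}
|BC| ∈ {5}
|AC| ∈ {5·√(111)}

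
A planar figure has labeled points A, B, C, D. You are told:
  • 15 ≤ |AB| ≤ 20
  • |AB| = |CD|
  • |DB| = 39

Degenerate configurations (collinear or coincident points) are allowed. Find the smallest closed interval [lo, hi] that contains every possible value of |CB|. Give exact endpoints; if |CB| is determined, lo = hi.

|AB| ∈ [15, 20]
|BD| ∈ {39}
|CD| ∈ [15, 20]
|AD| ∈ [19, 59]
|BC| ∈ [19, 59]
|AC| ∈ [0, 79]

|CB| ∈ [19, 59]  (≈ [19.0000, 59.0000])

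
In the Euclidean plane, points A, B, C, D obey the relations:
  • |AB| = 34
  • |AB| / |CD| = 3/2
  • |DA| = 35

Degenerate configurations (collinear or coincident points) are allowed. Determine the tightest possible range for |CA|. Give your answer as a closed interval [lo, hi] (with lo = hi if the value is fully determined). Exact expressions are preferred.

|CA| ∈ [37/3, 173/3]  (≈ [12.3333, 57.6667])

|AB| ∈ {34}
|AD| ∈ {35}
|CD| ∈ {68/3}
|BD| ∈ [1, 69]
|AC| ∈ [37/3, 173/3]
|BC| ∈ [0, 275/3]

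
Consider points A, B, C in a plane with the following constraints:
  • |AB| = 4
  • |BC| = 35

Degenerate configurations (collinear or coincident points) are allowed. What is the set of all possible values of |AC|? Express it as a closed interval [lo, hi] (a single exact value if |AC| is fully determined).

|AC| ∈ [31, 39]  (≈ [31.0000, 39.0000])

|AB| ∈ {4}
|BC| ∈ {35}
|AC| ∈ [31, 39]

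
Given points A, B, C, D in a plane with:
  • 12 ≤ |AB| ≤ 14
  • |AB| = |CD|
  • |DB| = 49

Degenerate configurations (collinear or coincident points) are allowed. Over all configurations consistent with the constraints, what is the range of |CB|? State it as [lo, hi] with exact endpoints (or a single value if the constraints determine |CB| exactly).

|CB| ∈ [35, 63]  (≈ [35.0000, 63.0000])

|AB| ∈ [12, 14]
|BD| ∈ {49}
|CD| ∈ [12, 14]
|AD| ∈ [35, 63]
|BC| ∈ [35, 63]
|AC| ∈ [21, 77]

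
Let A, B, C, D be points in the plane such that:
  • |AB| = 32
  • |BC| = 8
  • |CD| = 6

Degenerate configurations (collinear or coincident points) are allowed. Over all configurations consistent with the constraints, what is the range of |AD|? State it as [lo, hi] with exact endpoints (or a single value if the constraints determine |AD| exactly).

|AB| ∈ {32}
|BC| ∈ {8}
|CD| ∈ {6}
|AC| ∈ [24, 40]
|BD| ∈ [2, 14]
|AD| ∈ [18, 46]

|AD| ∈ [18, 46]  (≈ [18.0000, 46.0000])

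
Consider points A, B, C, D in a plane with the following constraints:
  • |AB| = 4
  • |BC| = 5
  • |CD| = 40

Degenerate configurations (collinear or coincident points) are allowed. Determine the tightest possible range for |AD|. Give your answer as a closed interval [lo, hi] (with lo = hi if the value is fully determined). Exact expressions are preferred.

|AD| ∈ [31, 49]  (≈ [31.0000, 49.0000])

|AB| ∈ {4}
|BC| ∈ {5}
|CD| ∈ {40}
|AC| ∈ [1, 9]
|BD| ∈ [35, 45]
|AD| ∈ [31, 49]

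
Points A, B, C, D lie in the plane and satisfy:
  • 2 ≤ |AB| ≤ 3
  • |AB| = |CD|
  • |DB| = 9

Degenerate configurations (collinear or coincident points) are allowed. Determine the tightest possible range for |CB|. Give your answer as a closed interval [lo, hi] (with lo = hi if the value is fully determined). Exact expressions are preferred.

|AB| ∈ [2, 3]
|BD| ∈ {9}
|CD| ∈ [2, 3]
|AD| ∈ [6, 12]
|BC| ∈ [6, 12]
|AC| ∈ [3, 15]

|CB| ∈ [6, 12]  (≈ [6.0000, 12.0000])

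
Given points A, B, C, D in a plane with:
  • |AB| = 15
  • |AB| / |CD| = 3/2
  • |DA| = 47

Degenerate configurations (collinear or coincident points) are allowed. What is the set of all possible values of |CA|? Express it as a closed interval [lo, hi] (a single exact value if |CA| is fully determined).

|CA| ∈ [37, 57]  (≈ [37.0000, 57.0000])

|AB| ∈ {15}
|AD| ∈ {47}
|CD| ∈ {10}
|BD| ∈ [32, 62]
|AC| ∈ [37, 57]
|BC| ∈ [22, 72]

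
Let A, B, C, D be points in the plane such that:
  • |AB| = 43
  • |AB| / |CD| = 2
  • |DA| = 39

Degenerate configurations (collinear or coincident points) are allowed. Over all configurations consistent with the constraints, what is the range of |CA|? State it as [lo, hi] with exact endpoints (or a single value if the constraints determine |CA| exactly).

|AB| ∈ {43}
|AD| ∈ {39}
|CD| ∈ {43/2}
|BD| ∈ [4, 82]
|AC| ∈ [35/2, 121/2]
|BC| ∈ [0, 207/2]

|CA| ∈ [35/2, 121/2]  (≈ [17.5000, 60.5000])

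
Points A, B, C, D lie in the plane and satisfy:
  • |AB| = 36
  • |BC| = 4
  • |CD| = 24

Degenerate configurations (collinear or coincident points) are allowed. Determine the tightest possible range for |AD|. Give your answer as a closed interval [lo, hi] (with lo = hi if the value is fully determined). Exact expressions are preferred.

|AB| ∈ {36}
|BC| ∈ {4}
|CD| ∈ {24}
|AC| ∈ [32, 40]
|BD| ∈ [20, 28]
|AD| ∈ [8, 64]

|AD| ∈ [8, 64]  (≈ [8.0000, 64.0000])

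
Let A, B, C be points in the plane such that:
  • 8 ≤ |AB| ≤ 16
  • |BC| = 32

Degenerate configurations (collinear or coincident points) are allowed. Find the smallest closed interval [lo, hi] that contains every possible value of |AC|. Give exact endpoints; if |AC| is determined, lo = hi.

|AC| ∈ [16, 48]  (≈ [16.0000, 48.0000])

|AB| ∈ [8, 16]
|BC| ∈ {32}
|AC| ∈ [16, 48]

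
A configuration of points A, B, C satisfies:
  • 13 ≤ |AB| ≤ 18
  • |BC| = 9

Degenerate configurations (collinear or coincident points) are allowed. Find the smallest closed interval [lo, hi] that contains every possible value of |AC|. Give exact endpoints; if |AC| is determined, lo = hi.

|AC| ∈ [4, 27]  (≈ [4.0000, 27.0000])

|AB| ∈ [13, 18]
|BC| ∈ {9}
|AC| ∈ [4, 27]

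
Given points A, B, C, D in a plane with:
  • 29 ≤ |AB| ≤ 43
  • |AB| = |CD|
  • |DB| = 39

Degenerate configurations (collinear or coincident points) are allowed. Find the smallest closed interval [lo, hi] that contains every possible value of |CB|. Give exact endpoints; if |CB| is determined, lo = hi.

|CB| ∈ [0, 82]  (≈ [0.0000, 82.0000])

|AB| ∈ [29, 43]
|BD| ∈ {39}
|CD| ∈ [29, 43]
|AD| ∈ [0, 82]
|BC| ∈ [0, 82]
|AC| ∈ [0, 125]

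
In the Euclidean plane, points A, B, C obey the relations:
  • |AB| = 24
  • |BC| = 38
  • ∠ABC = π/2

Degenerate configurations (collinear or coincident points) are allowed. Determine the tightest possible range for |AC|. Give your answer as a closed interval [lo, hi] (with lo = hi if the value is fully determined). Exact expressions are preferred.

|AC| = 2·√(505)  (≈ 44.9444)

|AB| ∈ {24}
|BC| ∈ {38}
|AC| ∈ {2·√(505)}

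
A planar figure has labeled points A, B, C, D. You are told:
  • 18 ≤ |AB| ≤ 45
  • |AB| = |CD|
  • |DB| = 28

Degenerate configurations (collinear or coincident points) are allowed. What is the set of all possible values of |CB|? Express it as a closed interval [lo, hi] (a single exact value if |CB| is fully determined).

|CB| ∈ [0, 73]  (≈ [0.0000, 73.0000])

|AB| ∈ [18, 45]
|BD| ∈ {28}
|CD| ∈ [18, 45]
|AD| ∈ [0, 73]
|BC| ∈ [0, 73]
|AC| ∈ [0, 118]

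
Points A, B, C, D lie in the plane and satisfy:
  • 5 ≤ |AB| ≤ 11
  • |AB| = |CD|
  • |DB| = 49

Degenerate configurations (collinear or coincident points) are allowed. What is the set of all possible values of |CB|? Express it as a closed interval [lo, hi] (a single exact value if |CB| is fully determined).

|CB| ∈ [38, 60]  (≈ [38.0000, 60.0000])

|AB| ∈ [5, 11]
|BD| ∈ {49}
|CD| ∈ [5, 11]
|AD| ∈ [38, 60]
|BC| ∈ [38, 60]
|AC| ∈ [27, 71]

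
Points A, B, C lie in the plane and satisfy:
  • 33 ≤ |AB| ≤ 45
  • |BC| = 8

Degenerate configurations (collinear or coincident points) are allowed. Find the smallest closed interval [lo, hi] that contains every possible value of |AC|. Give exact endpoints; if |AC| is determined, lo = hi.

|AC| ∈ [25, 53]  (≈ [25.0000, 53.0000])

|AB| ∈ [33, 45]
|BC| ∈ {8}
|AC| ∈ [25, 53]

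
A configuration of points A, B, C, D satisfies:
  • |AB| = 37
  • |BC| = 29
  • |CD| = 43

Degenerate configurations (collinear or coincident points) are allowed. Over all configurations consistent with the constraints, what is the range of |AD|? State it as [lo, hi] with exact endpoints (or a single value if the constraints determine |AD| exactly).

|AB| ∈ {37}
|BC| ∈ {29}
|CD| ∈ {43}
|AC| ∈ [8, 66]
|BD| ∈ [14, 72]
|AD| ∈ [0, 109]

|AD| ∈ [0, 109]  (≈ [0.0000, 109.0000])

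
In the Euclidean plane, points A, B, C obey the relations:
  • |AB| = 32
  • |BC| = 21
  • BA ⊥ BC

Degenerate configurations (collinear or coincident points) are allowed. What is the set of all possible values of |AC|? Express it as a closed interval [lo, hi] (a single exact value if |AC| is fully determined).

|AC| = √(1465)  (≈ 38.2753)

|AB| ∈ {32}
|BC| ∈ {21}
|AC| ∈ {√(1465)}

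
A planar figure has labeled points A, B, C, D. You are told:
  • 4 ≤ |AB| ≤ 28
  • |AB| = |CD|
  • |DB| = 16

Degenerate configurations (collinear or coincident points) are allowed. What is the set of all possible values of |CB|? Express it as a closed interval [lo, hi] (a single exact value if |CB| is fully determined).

|AB| ∈ [4, 28]
|BD| ∈ {16}
|CD| ∈ [4, 28]
|AD| ∈ [0, 44]
|BC| ∈ [0, 44]
|AC| ∈ [0, 72]

|CB| ∈ [0, 44]  (≈ [0.0000, 44.0000])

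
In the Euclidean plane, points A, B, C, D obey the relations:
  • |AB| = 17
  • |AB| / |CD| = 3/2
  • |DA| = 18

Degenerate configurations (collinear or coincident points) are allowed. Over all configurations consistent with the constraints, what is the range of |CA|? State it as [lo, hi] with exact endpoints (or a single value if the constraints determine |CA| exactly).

|CA| ∈ [20/3, 88/3]  (≈ [6.6667, 29.3333])

|AB| ∈ {17}
|AD| ∈ {18}
|CD| ∈ {34/3}
|BD| ∈ [1, 35]
|AC| ∈ [20/3, 88/3]
|BC| ∈ [0, 139/3]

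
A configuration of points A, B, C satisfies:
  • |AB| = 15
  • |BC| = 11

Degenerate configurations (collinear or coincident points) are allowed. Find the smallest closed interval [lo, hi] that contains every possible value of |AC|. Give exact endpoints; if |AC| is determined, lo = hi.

|AC| ∈ [4, 26]  (≈ [4.0000, 26.0000])

|AB| ∈ {15}
|BC| ∈ {11}
|AC| ∈ [4, 26]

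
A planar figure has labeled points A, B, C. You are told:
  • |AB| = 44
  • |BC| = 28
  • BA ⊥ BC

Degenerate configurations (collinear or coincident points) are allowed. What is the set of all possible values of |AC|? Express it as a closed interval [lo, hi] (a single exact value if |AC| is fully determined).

|AC| = 4·√(170)  (≈ 52.1536)

|AB| ∈ {44}
|BC| ∈ {28}
|AC| ∈ {4·√(170)}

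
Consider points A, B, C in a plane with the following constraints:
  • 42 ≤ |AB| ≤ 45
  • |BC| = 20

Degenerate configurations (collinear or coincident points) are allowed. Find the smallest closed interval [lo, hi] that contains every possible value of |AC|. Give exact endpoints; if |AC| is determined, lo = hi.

|AC| ∈ [22, 65]  (≈ [22.0000, 65.0000])

|AB| ∈ [42, 45]
|BC| ∈ {20}
|AC| ∈ [22, 65]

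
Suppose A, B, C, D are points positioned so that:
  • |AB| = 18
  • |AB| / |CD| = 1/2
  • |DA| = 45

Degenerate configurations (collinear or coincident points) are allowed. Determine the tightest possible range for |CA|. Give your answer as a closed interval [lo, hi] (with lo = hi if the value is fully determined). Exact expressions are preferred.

|CA| ∈ [9, 81]  (≈ [9.0000, 81.0000])

|AB| ∈ {18}
|AD| ∈ {45}
|CD| ∈ {36}
|BD| ∈ [27, 63]
|AC| ∈ [9, 81]
|BC| ∈ [0, 99]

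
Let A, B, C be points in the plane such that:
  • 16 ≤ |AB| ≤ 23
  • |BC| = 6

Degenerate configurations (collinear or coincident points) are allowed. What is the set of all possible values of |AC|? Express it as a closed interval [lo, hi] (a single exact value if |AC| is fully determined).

|AB| ∈ [16, 23]
|BC| ∈ {6}
|AC| ∈ [10, 29]

|AC| ∈ [10, 29]  (≈ [10.0000, 29.0000])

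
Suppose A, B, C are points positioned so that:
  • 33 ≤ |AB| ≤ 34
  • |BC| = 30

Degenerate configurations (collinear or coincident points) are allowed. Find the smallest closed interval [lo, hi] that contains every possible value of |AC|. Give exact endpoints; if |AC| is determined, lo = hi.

|AB| ∈ [33, 34]
|BC| ∈ {30}
|AC| ∈ [3, 64]

|AC| ∈ [3, 64]  (≈ [3.0000, 64.0000])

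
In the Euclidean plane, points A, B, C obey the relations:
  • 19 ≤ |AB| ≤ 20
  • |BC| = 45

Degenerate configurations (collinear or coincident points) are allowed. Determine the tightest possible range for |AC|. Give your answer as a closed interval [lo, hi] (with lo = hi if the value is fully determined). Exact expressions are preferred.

|AC| ∈ [25, 65]  (≈ [25.0000, 65.0000])

|AB| ∈ [19, 20]
|BC| ∈ {45}
|AC| ∈ [25, 65]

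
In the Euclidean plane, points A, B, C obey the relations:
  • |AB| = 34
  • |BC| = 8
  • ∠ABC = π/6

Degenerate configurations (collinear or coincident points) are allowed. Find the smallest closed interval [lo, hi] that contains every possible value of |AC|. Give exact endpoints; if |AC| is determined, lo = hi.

|AB| ∈ {34}
|BC| ∈ {8}
|AC| ∈ {2·√(305 - 68·√(3))}

|AC| = 2·√(305 - 68·√(3))  (≈ 27.3657)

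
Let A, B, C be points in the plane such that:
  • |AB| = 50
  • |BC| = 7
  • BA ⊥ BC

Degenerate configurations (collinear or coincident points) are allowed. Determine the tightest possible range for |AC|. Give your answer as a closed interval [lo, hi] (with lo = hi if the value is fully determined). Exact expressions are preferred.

|AB| ∈ {50}
|BC| ∈ {7}
|AC| ∈ {√(2549)}

|AC| = √(2549)  (≈ 50.4876)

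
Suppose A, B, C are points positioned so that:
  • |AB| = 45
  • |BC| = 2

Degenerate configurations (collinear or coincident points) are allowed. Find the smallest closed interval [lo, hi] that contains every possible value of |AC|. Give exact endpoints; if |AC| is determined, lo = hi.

|AC| ∈ [43, 47]  (≈ [43.0000, 47.0000])

|AB| ∈ {45}
|BC| ∈ {2}
|AC| ∈ [43, 47]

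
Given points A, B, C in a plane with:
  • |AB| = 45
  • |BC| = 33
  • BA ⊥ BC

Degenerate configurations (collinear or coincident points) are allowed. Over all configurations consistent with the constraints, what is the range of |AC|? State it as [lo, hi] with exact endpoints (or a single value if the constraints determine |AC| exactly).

|AB| ∈ {45}
|BC| ∈ {33}
|AC| ∈ {3·√(346)}

|AC| = 3·√(346)  (≈ 55.8032)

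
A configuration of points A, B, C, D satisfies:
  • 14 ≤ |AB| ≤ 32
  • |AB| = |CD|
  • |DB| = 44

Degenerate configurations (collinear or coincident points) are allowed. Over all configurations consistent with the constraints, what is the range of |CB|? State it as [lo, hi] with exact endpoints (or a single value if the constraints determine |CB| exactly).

|AB| ∈ [14, 32]
|BD| ∈ {44}
|CD| ∈ [14, 32]
|AD| ∈ [12, 76]
|BC| ∈ [12, 76]
|AC| ∈ [0, 108]

|CB| ∈ [12, 76]  (≈ [12.0000, 76.0000])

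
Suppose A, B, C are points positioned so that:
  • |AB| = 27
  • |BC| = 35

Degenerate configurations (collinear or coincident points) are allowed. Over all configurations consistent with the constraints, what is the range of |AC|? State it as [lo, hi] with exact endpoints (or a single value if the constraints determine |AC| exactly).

|AB| ∈ {27}
|BC| ∈ {35}
|AC| ∈ [8, 62]

|AC| ∈ [8, 62]  (≈ [8.0000, 62.0000])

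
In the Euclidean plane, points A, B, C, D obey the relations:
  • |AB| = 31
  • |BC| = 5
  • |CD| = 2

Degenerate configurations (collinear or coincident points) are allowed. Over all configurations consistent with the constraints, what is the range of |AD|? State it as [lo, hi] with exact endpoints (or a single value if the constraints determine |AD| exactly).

|AD| ∈ [24, 38]  (≈ [24.0000, 38.0000])

|AB| ∈ {31}
|BC| ∈ {5}
|CD| ∈ {2}
|AC| ∈ [26, 36]
|BD| ∈ [3, 7]
|AD| ∈ [24, 38]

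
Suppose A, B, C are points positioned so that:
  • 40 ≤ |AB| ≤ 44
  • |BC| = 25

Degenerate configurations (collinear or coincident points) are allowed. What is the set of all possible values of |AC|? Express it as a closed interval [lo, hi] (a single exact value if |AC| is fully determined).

|AC| ∈ [15, 69]  (≈ [15.0000, 69.0000])

|AB| ∈ [40, 44]
|BC| ∈ {25}
|AC| ∈ [15, 69]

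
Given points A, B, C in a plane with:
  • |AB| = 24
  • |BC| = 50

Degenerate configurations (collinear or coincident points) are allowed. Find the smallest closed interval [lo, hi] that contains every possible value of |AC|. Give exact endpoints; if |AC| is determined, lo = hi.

|AB| ∈ {24}
|BC| ∈ {50}
|AC| ∈ [26, 74]

|AC| ∈ [26, 74]  (≈ [26.0000, 74.0000])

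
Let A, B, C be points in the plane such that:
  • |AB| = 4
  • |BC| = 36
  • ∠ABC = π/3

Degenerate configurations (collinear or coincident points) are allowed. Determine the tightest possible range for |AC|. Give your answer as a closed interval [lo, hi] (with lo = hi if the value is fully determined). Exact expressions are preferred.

|AC| = 4·√(73)  (≈ 34.1760)

|AB| ∈ {4}
|BC| ∈ {36}
|AC| ∈ {4·√(73)}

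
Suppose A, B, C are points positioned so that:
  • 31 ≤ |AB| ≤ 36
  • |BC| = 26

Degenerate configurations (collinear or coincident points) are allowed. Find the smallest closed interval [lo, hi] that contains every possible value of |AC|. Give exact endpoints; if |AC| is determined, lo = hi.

|AC| ∈ [5, 62]  (≈ [5.0000, 62.0000])

|AB| ∈ [31, 36]
|BC| ∈ {26}
|AC| ∈ [5, 62]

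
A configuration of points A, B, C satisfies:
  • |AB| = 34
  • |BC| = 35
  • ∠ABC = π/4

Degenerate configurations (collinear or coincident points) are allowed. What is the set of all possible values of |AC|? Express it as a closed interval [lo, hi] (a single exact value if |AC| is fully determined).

|AC| = √(2381 - 1190·√(2))  (≈ 26.4213)

|AB| ∈ {34}
|BC| ∈ {35}
|AC| ∈ {√(2381 - 1190·√(2))}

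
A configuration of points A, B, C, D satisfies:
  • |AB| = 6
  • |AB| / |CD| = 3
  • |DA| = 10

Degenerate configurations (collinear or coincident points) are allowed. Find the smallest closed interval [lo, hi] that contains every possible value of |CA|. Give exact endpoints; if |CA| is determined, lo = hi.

|CA| ∈ [8, 12]  (≈ [8.0000, 12.0000])

|AB| ∈ {6}
|AD| ∈ {10}
|CD| ∈ {2}
|BD| ∈ [4, 16]
|AC| ∈ [8, 12]
|BC| ∈ [2, 18]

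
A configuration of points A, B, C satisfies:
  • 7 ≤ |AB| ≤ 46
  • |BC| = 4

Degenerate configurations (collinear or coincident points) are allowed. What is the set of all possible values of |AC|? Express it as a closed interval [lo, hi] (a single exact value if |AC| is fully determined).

|AB| ∈ [7, 46]
|BC| ∈ {4}
|AC| ∈ [3, 50]

|AC| ∈ [3, 50]  (≈ [3.0000, 50.0000])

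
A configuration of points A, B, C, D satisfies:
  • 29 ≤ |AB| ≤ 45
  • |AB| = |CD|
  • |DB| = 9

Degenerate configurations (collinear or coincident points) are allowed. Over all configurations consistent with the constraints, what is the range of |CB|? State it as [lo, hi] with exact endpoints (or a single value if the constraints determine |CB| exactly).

|CB| ∈ [20, 54]  (≈ [20.0000, 54.0000])

|AB| ∈ [29, 45]
|BD| ∈ {9}
|CD| ∈ [29, 45]
|AD| ∈ [20, 54]
|BC| ∈ [20, 54]
|AC| ∈ [0, 99]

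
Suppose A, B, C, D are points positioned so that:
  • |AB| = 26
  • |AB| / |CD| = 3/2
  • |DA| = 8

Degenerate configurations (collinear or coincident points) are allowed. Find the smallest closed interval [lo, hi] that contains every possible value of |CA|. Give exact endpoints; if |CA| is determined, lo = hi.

|AB| ∈ {26}
|AD| ∈ {8}
|CD| ∈ {52/3}
|BD| ∈ [18, 34]
|AC| ∈ [28/3, 76/3]
|BC| ∈ [2/3, 154/3]

|CA| ∈ [28/3, 76/3]  (≈ [9.3333, 25.3333])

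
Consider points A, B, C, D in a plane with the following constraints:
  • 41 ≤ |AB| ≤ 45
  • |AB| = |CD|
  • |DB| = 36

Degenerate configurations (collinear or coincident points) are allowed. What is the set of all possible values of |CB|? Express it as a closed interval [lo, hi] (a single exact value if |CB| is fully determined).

|AB| ∈ [41, 45]
|BD| ∈ {36}
|CD| ∈ [41, 45]
|AD| ∈ [5, 81]
|BC| ∈ [5, 81]
|AC| ∈ [0, 126]

|CB| ∈ [5, 81]  (≈ [5.0000, 81.0000])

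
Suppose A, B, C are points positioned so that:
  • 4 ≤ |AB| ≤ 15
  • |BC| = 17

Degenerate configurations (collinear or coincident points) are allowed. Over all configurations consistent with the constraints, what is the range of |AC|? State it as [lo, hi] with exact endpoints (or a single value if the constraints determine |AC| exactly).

|AB| ∈ [4, 15]
|BC| ∈ {17}
|AC| ∈ [2, 32]

|AC| ∈ [2, 32]  (≈ [2.0000, 32.0000])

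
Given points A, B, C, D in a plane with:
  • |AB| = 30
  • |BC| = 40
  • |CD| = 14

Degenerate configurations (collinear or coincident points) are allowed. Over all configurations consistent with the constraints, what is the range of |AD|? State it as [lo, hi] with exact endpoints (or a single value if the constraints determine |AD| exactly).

|AB| ∈ {30}
|BC| ∈ {40}
|CD| ∈ {14}
|AC| ∈ [10, 70]
|BD| ∈ [26, 54]
|AD| ∈ [0, 84]

|AD| ∈ [0, 84]  (≈ [0.0000, 84.0000])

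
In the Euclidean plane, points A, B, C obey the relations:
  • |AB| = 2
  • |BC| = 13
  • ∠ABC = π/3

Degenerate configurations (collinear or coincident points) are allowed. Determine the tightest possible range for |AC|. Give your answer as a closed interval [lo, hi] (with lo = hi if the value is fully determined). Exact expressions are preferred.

|AB| ∈ {2}
|BC| ∈ {13}
|AC| ∈ {7·√(3)}

|AC| = 7·√(3)  (≈ 12.1244)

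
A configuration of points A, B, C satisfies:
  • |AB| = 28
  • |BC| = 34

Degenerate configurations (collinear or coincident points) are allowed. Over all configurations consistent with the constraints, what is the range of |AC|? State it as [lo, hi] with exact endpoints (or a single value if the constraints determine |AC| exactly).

|AB| ∈ {28}
|BC| ∈ {34}
|AC| ∈ [6, 62]

|AC| ∈ [6, 62]  (≈ [6.0000, 62.0000])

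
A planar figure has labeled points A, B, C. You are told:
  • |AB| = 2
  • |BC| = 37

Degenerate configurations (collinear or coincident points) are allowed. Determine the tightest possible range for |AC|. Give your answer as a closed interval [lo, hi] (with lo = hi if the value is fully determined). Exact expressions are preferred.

|AC| ∈ [35, 39]  (≈ [35.0000, 39.0000])

|AB| ∈ {2}
|BC| ∈ {37}
|AC| ∈ [35, 39]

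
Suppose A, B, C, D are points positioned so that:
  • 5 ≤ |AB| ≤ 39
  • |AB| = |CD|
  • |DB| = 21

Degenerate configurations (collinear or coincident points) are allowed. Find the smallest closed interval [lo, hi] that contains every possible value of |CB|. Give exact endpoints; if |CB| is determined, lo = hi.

|AB| ∈ [5, 39]
|BD| ∈ {21}
|CD| ∈ [5, 39]
|AD| ∈ [0, 60]
|BC| ∈ [0, 60]
|AC| ∈ [0, 99]

|CB| ∈ [0, 60]  (≈ [0.0000, 60.0000])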